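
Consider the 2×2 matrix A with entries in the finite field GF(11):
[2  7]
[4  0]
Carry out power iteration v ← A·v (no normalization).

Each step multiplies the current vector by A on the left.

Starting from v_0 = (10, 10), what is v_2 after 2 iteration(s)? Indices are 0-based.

v_0 = (10, 10).
v_1 = A·v_0 = (2, 7).
v_2 = A·v_1 = (9, 8).

v_2 = (9, 8)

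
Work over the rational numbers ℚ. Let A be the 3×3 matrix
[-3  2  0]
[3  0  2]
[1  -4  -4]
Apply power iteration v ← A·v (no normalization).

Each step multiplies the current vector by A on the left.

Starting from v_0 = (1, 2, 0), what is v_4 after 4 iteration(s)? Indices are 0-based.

v_0 = (1, 2, 0).
v_1 = A·v_0 = (1, 3, -7).
v_2 = A·v_1 = (3, -11, 17).
v_3 = A·v_2 = (-31, 43, -21).
v_4 = A·v_3 = (179, -135, -119).

v_4 = (179, -135, -119)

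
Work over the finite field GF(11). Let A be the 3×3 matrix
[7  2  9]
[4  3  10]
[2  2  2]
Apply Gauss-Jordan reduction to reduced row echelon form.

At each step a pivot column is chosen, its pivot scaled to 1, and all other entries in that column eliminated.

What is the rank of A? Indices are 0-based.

rank = 3

step 1: normalize row 0 (÷7) = (1, 5, 6)
  row 1: subtract 4×row0 = (0, 5, 8)
  row 2: subtract 2×row0 = (0, 3, 1)
step 2: normalize row 1 (÷5) = (0, 1, 6)
  row 0: subtract 5×row1 = (1, 0, 9)
  row 2: subtract 3×row1 = (0, 0, 5)
step 3: normalize row 2 (÷5) = (0, 0, 1)
  row 0: subtract 9×row2 = (1, 0, 0)
  row 1: subtract 6×row2 = (0, 1, 0)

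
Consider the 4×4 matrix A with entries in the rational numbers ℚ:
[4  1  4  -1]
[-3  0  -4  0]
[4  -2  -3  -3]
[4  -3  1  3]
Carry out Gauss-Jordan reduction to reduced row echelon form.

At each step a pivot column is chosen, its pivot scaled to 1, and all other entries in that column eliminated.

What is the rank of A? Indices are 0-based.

rank = 4

step 1: normalize row 0 (÷4) = (1, 1/4, 1, -1/4)
  row 1: subtract -3×row0 = (0, 3/4, -1, -3/4)
  row 2: subtract 4×row0 = (0, -3, -7, -2)
  row 3: subtract 4×row0 = (0, -4, -3, 4)
step 2: normalize row 1 (÷3/4) = (0, 1, -4/3, -1)
  row 0: subtract 1/4×row1 = (1, 0, 4/3, 0)
  row 2: subtract -3×row1 = (0, 0, -11, -5)
  row 3: subtract -4×row1 = (0, 0, -25/3, 0)
step 3: normalize row 2 (÷-11) = (0, 0, 1, 5/11)
  row 0: subtract 4/3×row2 = (1, 0, 0, -20/33)
  row 1: subtract -4/3×row2 = (0, 1, 0, -13/33)
  row 3: subtract -25/3×row2 = (0, 0, 0, 125/33)
step 4: normalize row 3 (÷125/33) = (0, 0, 0, 1)
  row 0: subtract -20/33×row3 = (1, 0, 0, 0)
  row 1: subtract -13/33×row3 = (0, 1, 0, 0)
  row 2: subtract 5/11×row3 = (0, 0, 1, 0)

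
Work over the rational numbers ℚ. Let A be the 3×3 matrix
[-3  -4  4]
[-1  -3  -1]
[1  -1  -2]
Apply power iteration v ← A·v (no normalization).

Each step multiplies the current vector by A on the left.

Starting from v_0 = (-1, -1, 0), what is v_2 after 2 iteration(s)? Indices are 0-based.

v_0 = (-1, -1, 0).
v_1 = A·v_0 = (7, 4, 0).
v_2 = A·v_1 = (-37, -19, 3).

v_2 = (-37, -19, 3)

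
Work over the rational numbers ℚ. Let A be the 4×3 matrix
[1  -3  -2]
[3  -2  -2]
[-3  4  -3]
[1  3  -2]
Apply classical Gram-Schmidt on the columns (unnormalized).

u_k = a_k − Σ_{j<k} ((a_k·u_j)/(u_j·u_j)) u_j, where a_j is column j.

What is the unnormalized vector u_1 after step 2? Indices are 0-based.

Step 1: u_0 = a_0 = (1, 3, -3, 1).
Step 2: u_1 = a_1 − (-9/10)·u_0 = (-21/10, 7/10, 13/10, 39/10).

u_1 = (-21/10, 7/10, 13/10, 39/10)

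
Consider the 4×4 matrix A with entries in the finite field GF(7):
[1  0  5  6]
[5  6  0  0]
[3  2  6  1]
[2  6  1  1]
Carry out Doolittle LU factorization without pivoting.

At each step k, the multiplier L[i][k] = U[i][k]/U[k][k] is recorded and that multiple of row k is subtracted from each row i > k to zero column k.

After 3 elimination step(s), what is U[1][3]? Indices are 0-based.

U[1][3] = 5

k=0: U[0][0]=1
  eliminate (1,0): mult=5, new row 1: (0, 6, 3, 5); set L[1][0]=5
  eliminate (2,0): mult=3, new row 2: (0, 2, 5, 4); set L[2][0]=3
  eliminate (3,0): mult=2, new row 3: (0, 6, 5, 3); set L[3][0]=2
k=1: U[1][1]=6
  eliminate (2,1): mult=5, new row 2: (0, 0, 4, 0); set L[2][1]=5
  eliminate (3,1): mult=1, new row 3: (0, 0, 2, 5); set L[3][1]=1
k=2: U[2][2]=4
  eliminate (3,2): mult=4, new row 3: (0, 0, 0, 5); set L[3][2]=4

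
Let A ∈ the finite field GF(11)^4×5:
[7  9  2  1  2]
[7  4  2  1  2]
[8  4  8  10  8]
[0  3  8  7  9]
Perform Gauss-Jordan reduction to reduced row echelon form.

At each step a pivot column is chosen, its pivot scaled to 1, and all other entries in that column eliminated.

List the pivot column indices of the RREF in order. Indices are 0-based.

pivot columns: 0, 1, 2, 3

step 1: normalize row 0 (÷7) = (1, 6, 5, 8, 5)
  row 1: subtract 7×row0 = (0, 6, 0, 0, 0)
  row 2: subtract 8×row0 = (0, 0, 1, 1, 1)
step 2: normalize row 1 (÷6) = (0, 1, 0, 0, 0)
  row 0: subtract 6×row1 = (1, 0, 5, 8, 5)
  row 3: subtract 3×row1 = (0, 0, 8, 7, 9)
step 3: normalize row 2 (÷1) = (0, 0, 1, 1, 1)
  row 0: subtract 5×row2 = (1, 0, 0, 3, 0)
  row 3: subtract 8×row2 = (0, 0, 0, 10, 1)
step 4: normalize row 3 (÷10) = (0, 0, 0, 1, 10)
  row 0: subtract 3×row3 = (1, 0, 0, 0, 3)
  row 2: subtract 1×row3 = (0, 0, 1, 0, 2)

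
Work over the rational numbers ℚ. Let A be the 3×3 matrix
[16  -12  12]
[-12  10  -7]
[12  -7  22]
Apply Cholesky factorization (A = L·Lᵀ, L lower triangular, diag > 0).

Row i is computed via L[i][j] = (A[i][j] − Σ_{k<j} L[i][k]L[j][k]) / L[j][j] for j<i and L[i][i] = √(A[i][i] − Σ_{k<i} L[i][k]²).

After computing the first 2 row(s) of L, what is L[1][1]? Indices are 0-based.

Step 1: L[0][0] = √(16) = 4.
  L[1][0] = (-12) / L[0][0] = -3.
Step 2: L[1][1] = √(1) = 1.

L[1][1] = 1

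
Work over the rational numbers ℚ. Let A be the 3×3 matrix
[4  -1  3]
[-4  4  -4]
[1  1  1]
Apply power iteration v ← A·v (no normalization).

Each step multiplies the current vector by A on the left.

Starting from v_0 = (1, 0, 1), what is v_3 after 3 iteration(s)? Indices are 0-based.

v_0 = (1, 0, 1).
v_1 = A·v_0 = (7, -8, 2).
v_2 = A·v_1 = (42, -68, 1).
v_3 = A·v_2 = (239, -444, -25).

v_3 = (239, -444, -25)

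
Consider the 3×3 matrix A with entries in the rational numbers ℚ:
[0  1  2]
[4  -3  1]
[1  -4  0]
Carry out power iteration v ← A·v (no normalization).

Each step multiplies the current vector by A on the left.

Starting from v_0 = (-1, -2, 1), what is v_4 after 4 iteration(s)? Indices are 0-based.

v_4 = (112, -265, -274)

v_0 = (-1, -2, 1).
v_1 = A·v_0 = (0, 3, 7).
v_2 = A·v_1 = (17, -2, -12).
v_3 = A·v_2 = (-26, 62, 25).
v_4 = A·v_3 = (112, -265, -274).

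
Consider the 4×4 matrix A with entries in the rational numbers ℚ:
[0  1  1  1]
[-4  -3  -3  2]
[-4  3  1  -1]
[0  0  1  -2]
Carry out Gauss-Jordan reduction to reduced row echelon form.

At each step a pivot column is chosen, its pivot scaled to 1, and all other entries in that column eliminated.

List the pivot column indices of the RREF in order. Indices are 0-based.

pivot columns: 0, 1, 2, 3

[1] R0 <-> R1
[1] R0 /= -4  ⇒  (1, 3/4, 3/4, -1/2)
     R2 -= -4·R0  ⇒  (0, 6, 4, -3)
[2] R1 /= 1  ⇒  (0, 1, 1, 1)
     R0 -= 3/4·R1  ⇒  (1, 0, 0, -5/4)
     R2 -= 6·R1  ⇒  (0, 0, -2, -9)
[3] R2 /= -2  ⇒  (0, 0, 1, 9/2)
     R1 -= 1·R2  ⇒  (0, 1, 0, -7/2)
     R3 -= 1·R2  ⇒  (0, 0, 0, -13/2)
[4] R3 /= -13/2  ⇒  (0, 0, 0, 1)
     R0 -= -5/4·R3  ⇒  (1, 0, 0, 0)
     R1 -= -7/2·R3  ⇒  (0, 1, 0, 0)
     R2 -= 9/2·R3  ⇒  (0, 0, 1, 0)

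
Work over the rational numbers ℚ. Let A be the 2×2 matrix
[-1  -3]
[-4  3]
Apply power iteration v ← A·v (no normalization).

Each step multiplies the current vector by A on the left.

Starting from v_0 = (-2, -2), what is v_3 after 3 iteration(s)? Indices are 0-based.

v_0 = (-2, -2).
v_1 = A·v_0 = (8, 2).
v_2 = A·v_1 = (-14, -26).
v_3 = A·v_2 = (92, -22).

v_3 = (92, -22)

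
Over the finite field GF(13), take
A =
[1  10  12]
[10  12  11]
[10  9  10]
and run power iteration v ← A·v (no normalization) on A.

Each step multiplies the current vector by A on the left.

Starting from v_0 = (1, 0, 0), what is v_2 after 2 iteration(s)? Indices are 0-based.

v_0 = (1, 0, 0).
v_1 = A·v_0 = (1, 10, 10).
v_2 = A·v_1 = (0, 6, 5).

v_2 = (0, 6, 5)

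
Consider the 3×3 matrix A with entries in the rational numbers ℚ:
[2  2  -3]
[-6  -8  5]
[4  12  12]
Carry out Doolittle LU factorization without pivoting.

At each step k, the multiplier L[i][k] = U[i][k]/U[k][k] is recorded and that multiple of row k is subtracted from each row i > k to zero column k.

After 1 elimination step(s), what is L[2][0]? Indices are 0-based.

L[2][0] = 2

[col 0] pivot 2
  R1 -= -3*R0 → (0, -2, -4)  (L[1][0] := -3)
  R2 -= 2*R0 → (0, 8, 18)  (L[2][0] := 2)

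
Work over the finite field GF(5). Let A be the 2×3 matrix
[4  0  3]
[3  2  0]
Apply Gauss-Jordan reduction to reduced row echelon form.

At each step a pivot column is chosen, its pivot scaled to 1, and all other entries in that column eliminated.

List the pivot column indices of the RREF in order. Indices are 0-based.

step 1: normalize row 0 (÷4) = (1, 0, 2)
  row 1: subtract 3×row0 = (0, 2, 4)
step 2: normalize row 1 (÷2) = (0, 1, 2)

pivot columns: 0, 1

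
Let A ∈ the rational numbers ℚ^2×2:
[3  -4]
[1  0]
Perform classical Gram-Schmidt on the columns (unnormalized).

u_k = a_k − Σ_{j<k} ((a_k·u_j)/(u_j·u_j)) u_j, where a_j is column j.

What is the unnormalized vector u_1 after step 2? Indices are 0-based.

u_1 = (-2/5, 6/5)

Step 1: u_0 = a_0 = (3, 1).
Step 2: u_1 = a_1 − (-6/5)·u_0 = (-2/5, 6/5).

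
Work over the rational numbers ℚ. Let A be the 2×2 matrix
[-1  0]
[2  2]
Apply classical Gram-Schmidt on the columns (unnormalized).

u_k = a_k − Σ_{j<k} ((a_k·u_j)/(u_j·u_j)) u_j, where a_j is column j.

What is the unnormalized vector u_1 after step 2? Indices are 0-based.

Step 1: u_0 = a_0 = (-1, 2).
Step 2: u_1 = a_1 − (4/5)·u_0 = (4/5, 2/5).

u_1 = (4/5, 2/5)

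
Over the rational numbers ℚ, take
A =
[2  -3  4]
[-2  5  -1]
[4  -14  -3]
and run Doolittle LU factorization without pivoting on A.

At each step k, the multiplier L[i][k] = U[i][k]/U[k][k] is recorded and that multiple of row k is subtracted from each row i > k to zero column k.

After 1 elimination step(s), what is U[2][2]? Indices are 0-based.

U[2][2] = -11

[col 0] pivot 2
  R1 -= -1*R0 → (0, 2, 3)  (L[1][0] := -1)
  R2 -= 2*R0 → (0, -8, -11)  (L[2][0] := 2)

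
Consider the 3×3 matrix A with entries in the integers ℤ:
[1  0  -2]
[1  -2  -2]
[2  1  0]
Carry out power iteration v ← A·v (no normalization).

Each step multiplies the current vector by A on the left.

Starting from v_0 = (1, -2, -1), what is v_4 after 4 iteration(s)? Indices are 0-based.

v_0 = (1, -2, -1).
v_1 = A·v_0 = (3, 7, 0).
v_2 = A·v_1 = (3, -11, 13).
v_3 = A·v_2 = (-23, -1, -5).
v_4 = A·v_3 = (-13, -11, -47).

v_4 = (-13, -11, -47)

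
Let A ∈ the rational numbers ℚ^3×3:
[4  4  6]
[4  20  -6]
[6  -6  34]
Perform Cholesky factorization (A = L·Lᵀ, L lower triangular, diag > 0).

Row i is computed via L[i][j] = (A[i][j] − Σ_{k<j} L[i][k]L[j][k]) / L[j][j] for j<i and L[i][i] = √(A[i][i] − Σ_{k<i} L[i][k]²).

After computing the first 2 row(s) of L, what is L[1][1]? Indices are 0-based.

L[1][1] = 4

Step 1: L[0][0] = √(4) = 2.
  L[1][0] = (4) / L[0][0] = 2.
Step 2: L[1][1] = √(16) = 4.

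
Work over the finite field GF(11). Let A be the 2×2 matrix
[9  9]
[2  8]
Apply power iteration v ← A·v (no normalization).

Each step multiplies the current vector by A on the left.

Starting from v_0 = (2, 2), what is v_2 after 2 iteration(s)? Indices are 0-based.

v_0 = (2, 2).
v_1 = A·v_0 = (3, 9).
v_2 = A·v_1 = (9, 1).

v_2 = (9, 1)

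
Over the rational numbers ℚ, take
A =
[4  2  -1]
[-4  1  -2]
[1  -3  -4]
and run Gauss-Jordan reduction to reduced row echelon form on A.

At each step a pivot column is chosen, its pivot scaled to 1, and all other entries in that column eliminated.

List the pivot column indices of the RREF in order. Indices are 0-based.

[1] R0 /= 4  ⇒  (1, 1/2, -1/4)
     R1 -= -4·R0  ⇒  (0, 3, -3)
     R2 -= 1·R0  ⇒  (0, -7/2, -15/4)
[2] R1 /= 3  ⇒  (0, 1, -1)
     R0 -= 1/2·R1  ⇒  (1, 0, 1/4)
     R2 -= -7/2·R1  ⇒  (0, 0, -29/4)
[3] R2 /= -29/4  ⇒  (0, 0, 1)
     R0 -= 1/4·R2  ⇒  (1, 0, 0)
     R1 -= -1·R2  ⇒  (0, 1, 0)

pivot columns: 0, 1, 2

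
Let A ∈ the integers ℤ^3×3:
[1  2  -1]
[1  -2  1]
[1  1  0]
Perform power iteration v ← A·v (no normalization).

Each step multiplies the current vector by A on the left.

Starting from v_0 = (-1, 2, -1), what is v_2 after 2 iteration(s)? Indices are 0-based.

v_2 = (-9, 17, -2)

v_0 = (-1, 2, -1).
v_1 = A·v_0 = (4, -6, 1).
v_2 = A·v_1 = (-9, 17, -2).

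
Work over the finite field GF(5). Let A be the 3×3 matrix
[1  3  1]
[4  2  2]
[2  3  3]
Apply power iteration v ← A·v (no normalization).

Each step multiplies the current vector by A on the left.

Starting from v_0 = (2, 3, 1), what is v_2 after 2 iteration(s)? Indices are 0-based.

v_2 = (1, 2, 0)

v_0 = (2, 3, 1).
v_1 = A·v_0 = (2, 1, 1).
v_2 = A·v_1 = (1, 2, 0).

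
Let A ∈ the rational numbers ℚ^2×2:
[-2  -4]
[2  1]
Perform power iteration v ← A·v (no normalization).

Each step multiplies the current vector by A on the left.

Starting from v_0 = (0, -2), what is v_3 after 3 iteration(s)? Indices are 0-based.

v_3 = (-40, -2)

v_0 = (0, -2).
v_1 = A·v_0 = (8, -2).
v_2 = A·v_1 = (-8, 14).
v_3 = A·v_2 = (-40, -2).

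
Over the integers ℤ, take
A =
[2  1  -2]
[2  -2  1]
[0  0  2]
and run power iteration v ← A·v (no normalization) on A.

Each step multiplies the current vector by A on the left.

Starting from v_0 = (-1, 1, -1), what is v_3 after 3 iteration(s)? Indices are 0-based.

v_0 = (-1, 1, -1).
v_1 = A·v_0 = (1, -5, -2).
v_2 = A·v_1 = (1, 10, -4).
v_3 = A·v_2 = (20, -22, -8).

v_3 = (20, -22, -8)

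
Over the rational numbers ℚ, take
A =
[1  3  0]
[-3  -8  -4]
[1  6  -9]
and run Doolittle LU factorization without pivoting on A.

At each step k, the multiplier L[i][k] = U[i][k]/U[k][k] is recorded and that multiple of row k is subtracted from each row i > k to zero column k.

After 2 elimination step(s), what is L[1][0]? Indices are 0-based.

L[1][0] = -3

k=0: U[0][0]=1
  eliminate (1,0): mult=-3, new row 1: (0, 1, -4); set L[1][0]=-3
  eliminate (2,0): mult=1, new row 2: (0, 3, -9); set L[2][0]=1
k=1: U[1][1]=1
  eliminate (2,1): mult=3, new row 2: (0, 0, 3); set L[2][1]=3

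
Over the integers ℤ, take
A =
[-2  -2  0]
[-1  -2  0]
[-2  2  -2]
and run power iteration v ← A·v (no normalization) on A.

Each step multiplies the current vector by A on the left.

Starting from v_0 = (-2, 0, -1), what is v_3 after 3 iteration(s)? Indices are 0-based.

v_3 = (40, 28, 40)

v_0 = (-2, 0, -1).
v_1 = A·v_0 = (4, 2, 6).
v_2 = A·v_1 = (-12, -8, -16).
v_3 = A·v_2 = (40, 28, 40).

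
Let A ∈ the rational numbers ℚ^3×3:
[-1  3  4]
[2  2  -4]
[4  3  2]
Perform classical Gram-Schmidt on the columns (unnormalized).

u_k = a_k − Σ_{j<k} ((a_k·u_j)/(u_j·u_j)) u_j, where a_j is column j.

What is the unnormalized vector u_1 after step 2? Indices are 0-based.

u_1 = (76/21, 16/21, 11/21)

Step 1: u_0 = a_0 = (-1, 2, 4).
Step 2: u_1 = a_1 − (13/21)·u_0 = (76/21, 16/21, 11/21).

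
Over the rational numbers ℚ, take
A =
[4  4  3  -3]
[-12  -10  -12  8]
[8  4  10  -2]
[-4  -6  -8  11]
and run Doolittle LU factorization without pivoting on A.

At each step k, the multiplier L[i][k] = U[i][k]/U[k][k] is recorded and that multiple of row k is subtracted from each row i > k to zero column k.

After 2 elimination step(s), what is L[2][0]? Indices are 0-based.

L[2][0] = 2

k=0: U[0][0]=4
  eliminate (1,0): mult=-3, new row 1: (0, 2, -3, -1); set L[1][0]=-3
  eliminate (2,0): mult=2, new row 2: (0, -4, 4, 4); set L[2][0]=2
  eliminate (3,0): mult=-1, new row 3: (0, -2, -5, 8); set L[3][0]=-1
k=1: U[1][1]=2
  eliminate (2,1): mult=-2, new row 2: (0, 0, -2, 2); set L[2][1]=-2
  eliminate (3,1): mult=-1, new row 3: (0, 0, -8, 7); set L[3][1]=-1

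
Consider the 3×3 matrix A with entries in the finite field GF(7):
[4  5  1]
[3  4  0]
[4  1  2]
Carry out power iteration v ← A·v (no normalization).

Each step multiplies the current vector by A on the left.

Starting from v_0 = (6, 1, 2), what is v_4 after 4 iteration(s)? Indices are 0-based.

v_4 = (0, 5, 6)

v_0 = (6, 1, 2).
v_1 = A·v_0 = (3, 1, 1).
v_2 = A·v_1 = (4, 6, 1).
v_3 = A·v_2 = (5, 1, 3).
v_4 = A·v_3 = (0, 5, 6).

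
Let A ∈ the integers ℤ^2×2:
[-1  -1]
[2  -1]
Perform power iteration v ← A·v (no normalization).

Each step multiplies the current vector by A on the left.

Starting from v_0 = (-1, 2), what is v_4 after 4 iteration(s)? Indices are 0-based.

v_4 = (-1, -22)

v_0 = (-1, 2).
v_1 = A·v_0 = (-1, -4).
v_2 = A·v_1 = (5, 2).
v_3 = A·v_2 = (-7, 8).
v_4 = A·v_3 = (-1, -22).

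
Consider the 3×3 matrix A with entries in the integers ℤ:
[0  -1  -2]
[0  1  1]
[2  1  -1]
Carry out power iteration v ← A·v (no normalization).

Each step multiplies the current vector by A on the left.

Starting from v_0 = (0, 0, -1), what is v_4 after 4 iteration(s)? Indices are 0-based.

v_0 = (0, 0, -1).
v_1 = A·v_0 = (2, -1, 1).
v_2 = A·v_1 = (-1, 0, 2).
v_3 = A·v_2 = (-4, 2, -4).
v_4 = A·v_3 = (6, -2, -2).

v_4 = (6, -2, -2)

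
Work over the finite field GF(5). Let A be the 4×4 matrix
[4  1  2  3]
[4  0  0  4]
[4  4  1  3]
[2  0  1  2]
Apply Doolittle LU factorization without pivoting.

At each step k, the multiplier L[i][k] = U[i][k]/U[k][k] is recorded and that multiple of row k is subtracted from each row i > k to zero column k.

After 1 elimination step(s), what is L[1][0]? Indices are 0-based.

L[1][0] = 1

Step 1: pivot at (0,0) is 4.
  row1 ← row1 − (1)·row0  ⇒  L[1][0]=1, U row1=(0, 4, 3, 1)
  row2 ← row2 − (1)·row0  ⇒  L[2][0]=1, U row2=(0, 3, 4, 0)
  row3 ← row3 − (3)·row0  ⇒  L[3][0]=3, U row3=(0, 2, 0, 3)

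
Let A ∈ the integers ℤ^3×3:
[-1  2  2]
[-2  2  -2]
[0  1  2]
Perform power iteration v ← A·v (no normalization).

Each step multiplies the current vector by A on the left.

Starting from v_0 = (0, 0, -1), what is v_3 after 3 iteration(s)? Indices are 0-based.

v_0 = (0, 0, -1).
v_1 = A·v_0 = (-2, 2, -2).
v_2 = A·v_1 = (2, 12, -2).
v_3 = A·v_2 = (18, 24, 8).

v_3 = (18, 24, 8)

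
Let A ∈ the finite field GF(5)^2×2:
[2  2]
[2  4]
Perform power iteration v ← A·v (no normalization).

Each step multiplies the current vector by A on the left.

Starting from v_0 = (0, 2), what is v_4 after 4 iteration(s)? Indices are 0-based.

v_0 = (0, 2).
v_1 = A·v_0 = (4, 3).
v_2 = A·v_1 = (4, 0).
v_3 = A·v_2 = (3, 3).
v_4 = A·v_3 = (2, 3).

v_4 = (2, 3)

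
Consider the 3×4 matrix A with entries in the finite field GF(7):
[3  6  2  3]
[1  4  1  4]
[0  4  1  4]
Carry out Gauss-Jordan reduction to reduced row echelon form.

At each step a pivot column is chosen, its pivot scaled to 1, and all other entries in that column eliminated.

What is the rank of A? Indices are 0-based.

rank = 3

step 1: normalize row 0 (÷3) = (1, 2, 3, 1)
  row 1: subtract 1×row0 = (0, 2, 5, 3)
step 2: normalize row 1 (÷2) = (0, 1, 6, 5)
  row 0: subtract 2×row1 = (1, 0, 5, 5)
  row 2: subtract 4×row1 = (0, 0, 5, 5)
step 3: normalize row 2 (÷5) = (0, 0, 1, 1)
  row 0: subtract 5×row2 = (1, 0, 0, 0)
  row 1: subtract 6×row2 = (0, 1, 0, 6)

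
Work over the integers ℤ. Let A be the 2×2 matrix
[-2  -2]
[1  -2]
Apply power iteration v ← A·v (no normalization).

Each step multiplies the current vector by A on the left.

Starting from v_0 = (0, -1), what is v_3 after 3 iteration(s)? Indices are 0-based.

v_3 = (20, -4)

v_0 = (0, -1).
v_1 = A·v_0 = (2, 2).
v_2 = A·v_1 = (-8, -2).
v_3 = A·v_2 = (20, -4).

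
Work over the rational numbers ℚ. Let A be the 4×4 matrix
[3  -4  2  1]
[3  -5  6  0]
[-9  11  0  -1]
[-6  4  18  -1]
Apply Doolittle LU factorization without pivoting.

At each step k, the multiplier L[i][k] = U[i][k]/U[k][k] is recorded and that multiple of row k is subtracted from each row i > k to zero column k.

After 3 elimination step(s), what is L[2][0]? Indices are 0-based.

k=0: U[0][0]=3
  eliminate (1,0): mult=1, new row 1: (0, -1, 4, -1); set L[1][0]=1
  eliminate (2,0): mult=-3, new row 2: (0, -1, 6, 2); set L[2][0]=-3
  eliminate (3,0): mult=-2, new row 3: (0, -4, 22, 1); set L[3][0]=-2
k=1: U[1][1]=-1
  eliminate (2,1): mult=1, new row 2: (0, 0, 2, 3); set L[2][1]=1
  eliminate (3,1): mult=4, new row 3: (0, 0, 6, 5); set L[3][1]=4
k=2: U[2][2]=2
  eliminate (3,2): mult=3, new row 3: (0, 0, 0, -4); set L[3][2]=3

L[2][0] = -3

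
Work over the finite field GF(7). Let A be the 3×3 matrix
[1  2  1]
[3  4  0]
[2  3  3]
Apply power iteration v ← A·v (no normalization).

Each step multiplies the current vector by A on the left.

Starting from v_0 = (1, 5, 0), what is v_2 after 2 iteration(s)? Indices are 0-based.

v_0 = (1, 5, 0).
v_1 = A·v_0 = (4, 2, 3).
v_2 = A·v_1 = (4, 6, 2).

v_2 = (4, 6, 2)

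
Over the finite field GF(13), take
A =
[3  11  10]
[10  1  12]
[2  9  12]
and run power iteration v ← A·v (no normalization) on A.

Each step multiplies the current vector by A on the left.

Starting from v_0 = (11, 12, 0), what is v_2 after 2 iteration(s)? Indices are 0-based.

v_0 = (11, 12, 0).
v_1 = A·v_0 = (9, 5, 0).
v_2 = A·v_1 = (4, 4, 11).

v_2 = (4, 4, 11)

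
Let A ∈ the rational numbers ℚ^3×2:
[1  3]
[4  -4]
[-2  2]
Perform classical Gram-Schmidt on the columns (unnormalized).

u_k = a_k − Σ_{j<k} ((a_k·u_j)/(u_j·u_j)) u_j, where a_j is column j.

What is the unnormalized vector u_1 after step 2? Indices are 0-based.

Step 1: u_0 = a_0 = (1, 4, -2).
Step 2: u_1 = a_1 − (-17/21)·u_0 = (80/21, -16/21, 8/21).

u_1 = (80/21, -16/21, 8/21)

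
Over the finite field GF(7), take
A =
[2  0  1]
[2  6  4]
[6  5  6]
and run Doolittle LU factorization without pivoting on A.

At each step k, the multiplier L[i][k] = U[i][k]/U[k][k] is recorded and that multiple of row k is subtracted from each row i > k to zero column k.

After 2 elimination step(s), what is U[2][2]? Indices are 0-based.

k=0: U[0][0]=2
  eliminate (1,0): mult=1, new row 1: (0, 6, 3); set L[1][0]=1
  eliminate (2,0): mult=3, new row 2: (0, 5, 3); set L[2][0]=3
k=1: U[1][1]=6
  eliminate (2,1): mult=2, new row 2: (0, 0, 4); set L[2][1]=2

U[2][2] = 4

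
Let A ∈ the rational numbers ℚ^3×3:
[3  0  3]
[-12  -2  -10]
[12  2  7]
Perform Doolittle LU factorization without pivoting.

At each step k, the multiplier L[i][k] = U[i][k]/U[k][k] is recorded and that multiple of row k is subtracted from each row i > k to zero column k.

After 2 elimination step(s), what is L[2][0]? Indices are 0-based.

Step 1: pivot at (0,0) is 3.
  row1 ← row1 − (-4)·row0  ⇒  L[1][0]=-4, U row1=(0, -2, 2)
  row2 ← row2 − (4)·row0  ⇒  L[2][0]=4, U row2=(0, 2, -5)
Step 2: pivot at (1,1) is -2.
  row2 ← row2 − (-1)·row1  ⇒  L[2][1]=-1, U row2=(0, 0, -3)

L[2][0] = 4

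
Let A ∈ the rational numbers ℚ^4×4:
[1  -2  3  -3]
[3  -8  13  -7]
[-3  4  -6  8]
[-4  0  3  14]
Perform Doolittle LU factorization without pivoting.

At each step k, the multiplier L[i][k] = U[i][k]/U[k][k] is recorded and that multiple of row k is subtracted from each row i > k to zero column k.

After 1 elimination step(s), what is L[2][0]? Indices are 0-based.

L[2][0] = -3

Step 1: pivot at (0,0) is 1.
  row1 ← row1 − (3)·row0  ⇒  L[1][0]=3, U row1=(0, -2, 4, 2)
  row2 ← row2 − (-3)·row0  ⇒  L[2][0]=-3, U row2=(0, -2, 3, -1)
  row3 ← row3 − (-4)·row0  ⇒  L[3][0]=-4, U row3=(0, -8, 15, 2)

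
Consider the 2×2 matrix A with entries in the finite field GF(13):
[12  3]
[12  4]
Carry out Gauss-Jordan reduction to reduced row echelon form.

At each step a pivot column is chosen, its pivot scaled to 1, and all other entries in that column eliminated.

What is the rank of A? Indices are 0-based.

pivot(0,0)=12: scale R0 → (1, 10)
  clear (1,0): R1 −= (12)R0 → (0, 1)
pivot(1,1)=1: scale R1 → (0, 1)
  clear (0,1): R0 −= (10)R1 → (1, 0)

rank = 2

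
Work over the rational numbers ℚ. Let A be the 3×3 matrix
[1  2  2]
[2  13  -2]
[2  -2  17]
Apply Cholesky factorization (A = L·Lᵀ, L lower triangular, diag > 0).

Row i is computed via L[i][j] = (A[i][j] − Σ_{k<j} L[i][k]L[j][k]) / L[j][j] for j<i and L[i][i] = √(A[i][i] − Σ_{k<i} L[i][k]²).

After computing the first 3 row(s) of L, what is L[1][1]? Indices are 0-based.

L[1][1] = 3

Step 1: L[0][0] = √(1) = 1.
  L[1][0] = (2) / L[0][0] = 2.
Step 2: L[1][1] = √(9) = 3.
  L[2][0] = (2) / L[0][0] = 2.
  L[2][1] = (-6) / L[1][1] = -2.
Step 3: L[2][2] = √(9) = 3.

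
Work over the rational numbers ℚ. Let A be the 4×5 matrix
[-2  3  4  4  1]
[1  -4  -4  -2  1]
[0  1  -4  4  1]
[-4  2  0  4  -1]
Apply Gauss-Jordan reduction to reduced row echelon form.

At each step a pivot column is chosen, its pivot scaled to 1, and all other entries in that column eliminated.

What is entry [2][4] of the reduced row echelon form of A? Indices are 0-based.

[1] R0 /= -2  ⇒  (1, -3/2, -2, -2, -1/2)
     R1 -= 1·R0  ⇒  (0, -5/2, -2, 0, 3/2)
     R3 -= -4·R0  ⇒  (0, -4, -8, -4, -3)
[2] R1 /= -5/2  ⇒  (0, 1, 4/5, 0, -3/5)
     R0 -= -3/2·R1  ⇒  (1, 0, -4/5, -2, -7/5)
     R2 -= 1·R1  ⇒  (0, 0, -24/5, 4, 8/5)
     R3 -= -4·R1  ⇒  (0, 0, -24/5, -4, -27/5)
[3] R2 /= -24/5  ⇒  (0, 0, 1, -5/6, -1/3)
     R0 -= -4/5·R2  ⇒  (1, 0, 0, -8/3, -5/3)
     R1 -= 4/5·R2  ⇒  (0, 1, 0, 2/3, -1/3)
     R3 -= -24/5·R2  ⇒  (0, 0, 0, -8, -7)
[4] R3 /= -8  ⇒  (0, 0, 0, 1, 7/8)
     R0 -= -8/3·R3  ⇒  (1, 0, 0, 0, 2/3)
     R1 -= 2/3·R3  ⇒  (0, 1, 0, 0, -11/12)
     R2 -= -5/6·R3  ⇒  (0, 0, 1, 0, 19/48)

M[2][4] = 19/48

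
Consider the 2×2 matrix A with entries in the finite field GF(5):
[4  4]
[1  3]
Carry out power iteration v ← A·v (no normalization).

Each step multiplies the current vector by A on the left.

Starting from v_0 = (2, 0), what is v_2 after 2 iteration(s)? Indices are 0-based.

v_2 = (0, 4)

v_0 = (2, 0).
v_1 = A·v_0 = (3, 2).
v_2 = A·v_1 = (0, 4).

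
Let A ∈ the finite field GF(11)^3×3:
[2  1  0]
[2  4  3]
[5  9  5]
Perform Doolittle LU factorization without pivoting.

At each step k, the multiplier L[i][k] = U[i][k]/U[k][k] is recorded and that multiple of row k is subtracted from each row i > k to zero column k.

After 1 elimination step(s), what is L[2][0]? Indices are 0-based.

k=0: U[0][0]=2
  eliminate (1,0): mult=1, new row 1: (0, 3, 3); set L[1][0]=1
  eliminate (2,0): mult=8, new row 2: (0, 1, 5); set L[2][0]=8

L[2][0] = 8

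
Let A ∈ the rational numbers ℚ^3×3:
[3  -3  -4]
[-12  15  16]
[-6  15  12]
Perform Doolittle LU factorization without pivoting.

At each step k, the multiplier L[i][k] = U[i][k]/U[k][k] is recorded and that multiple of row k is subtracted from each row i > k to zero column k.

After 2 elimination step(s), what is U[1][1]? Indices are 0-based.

U[1][1] = 3

[col 0] pivot 3
  R1 -= -4*R0 → (0, 3, 0)  (L[1][0] := -4)
  R2 -= -2*R0 → (0, 9, 4)  (L[2][0] := -2)
[col 1] pivot 3
  R2 -= 3*R1 → (0, 0, 4)  (L[2][1] := 3)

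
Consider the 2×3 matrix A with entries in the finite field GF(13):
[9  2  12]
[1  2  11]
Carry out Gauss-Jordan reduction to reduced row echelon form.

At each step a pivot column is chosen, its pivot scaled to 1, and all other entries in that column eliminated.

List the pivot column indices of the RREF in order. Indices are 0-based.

[1] R0 /= 9  ⇒  (1, 6, 10)
     R1 -= 1·R0  ⇒  (0, 9, 1)
[2] R1 /= 9  ⇒  (0, 1, 3)
     R0 -= 6·R1  ⇒  (1, 0, 5)

pivot columns: 0, 1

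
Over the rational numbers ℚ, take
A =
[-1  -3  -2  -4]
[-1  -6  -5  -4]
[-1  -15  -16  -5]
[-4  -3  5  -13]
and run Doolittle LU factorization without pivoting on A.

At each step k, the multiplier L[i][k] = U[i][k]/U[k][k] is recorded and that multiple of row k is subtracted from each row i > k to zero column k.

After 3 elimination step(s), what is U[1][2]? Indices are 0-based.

k=0: U[0][0]=-1
  eliminate (1,0): mult=1, new row 1: (0, -3, -3, 0); set L[1][0]=1
  eliminate (2,0): mult=1, new row 2: (0, -12, -14, -1); set L[2][0]=1
  eliminate (3,0): mult=4, new row 3: (0, 9, 13, 3); set L[3][0]=4
k=1: U[1][1]=-3
  eliminate (2,1): mult=4, new row 2: (0, 0, -2, -1); set L[2][1]=4
  eliminate (3,1): mult=-3, new row 3: (0, 0, 4, 3); set L[3][1]=-3
k=2: U[2][2]=-2
  eliminate (3,2): mult=-2, new row 3: (0, 0, 0, 1); set L[3][2]=-2

U[1][2] = -3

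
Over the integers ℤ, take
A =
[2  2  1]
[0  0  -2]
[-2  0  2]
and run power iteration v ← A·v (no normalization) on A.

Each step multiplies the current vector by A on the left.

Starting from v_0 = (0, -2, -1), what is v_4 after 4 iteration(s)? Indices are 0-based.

v_4 = (0, -56, 60)

v_0 = (0, -2, -1).
v_1 = A·v_0 = (-5, 2, -2).
v_2 = A·v_1 = (-8, 4, 6).
v_3 = A·v_2 = (-2, -12, 28).
v_4 = A·v_3 = (0, -56, 60).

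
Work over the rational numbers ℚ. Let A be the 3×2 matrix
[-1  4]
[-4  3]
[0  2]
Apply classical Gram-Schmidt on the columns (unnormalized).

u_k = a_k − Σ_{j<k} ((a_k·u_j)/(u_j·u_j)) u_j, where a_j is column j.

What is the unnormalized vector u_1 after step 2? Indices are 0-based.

Step 1: u_0 = a_0 = (-1, -4, 0).
Step 2: u_1 = a_1 − (-16/17)·u_0 = (52/17, -13/17, 2).

u_1 = (52/17, -13/17, 2)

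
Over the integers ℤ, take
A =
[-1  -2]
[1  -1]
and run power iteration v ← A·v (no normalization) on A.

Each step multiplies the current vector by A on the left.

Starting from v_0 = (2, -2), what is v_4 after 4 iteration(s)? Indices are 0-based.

v_0 = (2, -2).
v_1 = A·v_0 = (2, 4).
v_2 = A·v_1 = (-10, -2).
v_3 = A·v_2 = (14, -8).
v_4 = A·v_3 = (2, 22).

v_4 = (2, 22)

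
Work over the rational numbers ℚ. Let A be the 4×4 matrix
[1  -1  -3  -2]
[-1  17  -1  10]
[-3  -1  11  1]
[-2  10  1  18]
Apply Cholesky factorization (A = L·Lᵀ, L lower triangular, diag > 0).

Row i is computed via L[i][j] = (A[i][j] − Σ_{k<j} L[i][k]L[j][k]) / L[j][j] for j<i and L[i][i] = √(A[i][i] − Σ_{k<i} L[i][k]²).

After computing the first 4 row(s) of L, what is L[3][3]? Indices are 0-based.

L[3][3] = 1

Step 1: L[0][0] = √(1) = 1.
  L[1][0] = (-1) / L[0][0] = -1.
Step 2: L[1][1] = √(16) = 4.
  L[2][0] = (-3) / L[0][0] = -3.
  L[2][1] = (-4) / L[1][1] = -1.
Step 3: L[2][2] = √(1) = 1.
  L[3][0] = (-2) / L[0][0] = -2.
  L[3][1] = (8) / L[1][1] = 2.
  L[3][2] = (-3) / L[2][2] = -3.
Step 4: L[3][3] = √(1) = 1.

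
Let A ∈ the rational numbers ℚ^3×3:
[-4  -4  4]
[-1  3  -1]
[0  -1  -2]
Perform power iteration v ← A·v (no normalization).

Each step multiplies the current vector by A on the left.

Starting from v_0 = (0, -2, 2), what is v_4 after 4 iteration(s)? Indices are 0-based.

v_0 = (0, -2, 2).
v_1 = A·v_0 = (16, -8, -2).
v_2 = A·v_1 = (-40, -38, 12).
v_3 = A·v_2 = (360, -86, 14).
v_4 = A·v_3 = (-1040, -632, 58).

v_4 = (-1040, -632, 58)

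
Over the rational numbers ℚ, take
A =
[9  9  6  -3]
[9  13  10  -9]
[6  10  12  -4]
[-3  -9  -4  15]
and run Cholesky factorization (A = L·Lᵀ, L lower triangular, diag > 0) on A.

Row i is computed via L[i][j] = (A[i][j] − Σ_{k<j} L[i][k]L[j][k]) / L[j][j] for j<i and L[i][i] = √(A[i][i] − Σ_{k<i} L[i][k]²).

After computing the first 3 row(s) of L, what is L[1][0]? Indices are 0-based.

L[1][0] = 3

Step 1: L[0][0] = √(9) = 3.
  L[1][0] = (9) / L[0][0] = 3.
Step 2: L[1][1] = √(4) = 2.
  L[2][0] = (6) / L[0][0] = 2.
  L[2][1] = (4) / L[1][1] = 2.
Step 3: L[2][2] = √(4) = 2.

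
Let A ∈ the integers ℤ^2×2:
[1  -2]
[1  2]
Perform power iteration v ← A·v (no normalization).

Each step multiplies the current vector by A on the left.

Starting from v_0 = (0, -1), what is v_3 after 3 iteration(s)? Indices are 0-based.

v_0 = (0, -1).
v_1 = A·v_0 = (2, -2).
v_2 = A·v_1 = (6, -2).
v_3 = A·v_2 = (10, 2).

v_3 = (10, 2)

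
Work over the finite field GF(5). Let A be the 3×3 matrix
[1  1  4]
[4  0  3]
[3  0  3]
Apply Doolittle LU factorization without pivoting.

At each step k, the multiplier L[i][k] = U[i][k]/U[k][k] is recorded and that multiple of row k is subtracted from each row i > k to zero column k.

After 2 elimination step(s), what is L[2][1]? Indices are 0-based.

k=0: U[0][0]=1
  eliminate (1,0): mult=4, new row 1: (0, 1, 2); set L[1][0]=4
  eliminate (2,0): mult=3, new row 2: (0, 2, 1); set L[2][0]=3
k=1: U[1][1]=1
  eliminate (2,1): mult=2, new row 2: (0, 0, 2); set L[2][1]=2

L[2][1] = 2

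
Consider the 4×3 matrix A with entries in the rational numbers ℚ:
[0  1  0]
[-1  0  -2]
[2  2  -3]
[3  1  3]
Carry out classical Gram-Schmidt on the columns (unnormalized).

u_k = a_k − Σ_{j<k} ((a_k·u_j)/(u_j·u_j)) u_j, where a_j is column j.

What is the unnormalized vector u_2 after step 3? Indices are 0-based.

Step 1: u_0 = a_0 = (0, -1, 2, 3).
Step 2: u_1 = a_1 − (1/2)·u_0 = (1, 1/2, 1, -1/2).
Step 3: u_2 = a_2 − (5/14)·u_0 − (-11/5)·u_1 = (11/5, -19/35, -53/35, 29/35).

u_2 = (11/5, -19/35, -53/35, 29/35)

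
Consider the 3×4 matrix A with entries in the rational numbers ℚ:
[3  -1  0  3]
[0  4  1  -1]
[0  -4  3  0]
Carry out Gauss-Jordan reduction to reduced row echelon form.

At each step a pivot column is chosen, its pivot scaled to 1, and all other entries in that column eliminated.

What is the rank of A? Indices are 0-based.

step 1: normalize row 0 (÷3) = (1, -1/3, 0, 1)
step 2: normalize row 1 (÷4) = (0, 1, 1/4, -1/4)
  row 0: subtract -1/3×row1 = (1, 0, 1/12, 11/12)
  row 2: subtract -4×row1 = (0, 0, 4, -1)
step 3: normalize row 2 (÷4) = (0, 0, 1, -1/4)
  row 0: subtract 1/12×row2 = (1, 0, 0, 15/16)
  row 1: subtract 1/4×row2 = (0, 1, 0, -3/16)

rank = 3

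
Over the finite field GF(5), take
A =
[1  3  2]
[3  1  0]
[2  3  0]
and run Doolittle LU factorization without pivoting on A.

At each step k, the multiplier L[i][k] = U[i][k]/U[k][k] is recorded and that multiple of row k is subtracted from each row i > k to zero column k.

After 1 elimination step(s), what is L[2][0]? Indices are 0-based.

L[2][0] = 2

k=0: U[0][0]=1
  eliminate (1,0): mult=3, new row 1: (0, 2, 4); set L[1][0]=3
  eliminate (2,0): mult=2, new row 2: (0, 2, 1); set L[2][0]=2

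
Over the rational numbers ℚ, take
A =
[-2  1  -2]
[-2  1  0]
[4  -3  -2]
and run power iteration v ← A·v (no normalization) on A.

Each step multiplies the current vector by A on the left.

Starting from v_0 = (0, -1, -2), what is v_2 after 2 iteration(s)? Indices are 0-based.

v_0 = (0, -1, -2).
v_1 = A·v_0 = (3, -1, 7).
v_2 = A·v_1 = (-21, -7, 1).

v_2 = (-21, -7, 1)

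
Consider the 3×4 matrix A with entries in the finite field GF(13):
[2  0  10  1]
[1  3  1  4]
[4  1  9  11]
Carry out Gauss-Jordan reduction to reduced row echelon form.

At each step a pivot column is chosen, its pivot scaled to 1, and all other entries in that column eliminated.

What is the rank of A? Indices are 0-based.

pivot(0,0)=2: scale R0 → (1, 0, 5, 7)
  clear (1,0): R1 −= (1)R0 → (0, 3, 9, 10)
  clear (2,0): R2 −= (4)R0 → (0, 1, 2, 9)
pivot(1,1)=3: scale R1 → (0, 1, 3, 12)
  clear (2,1): R2 −= (1)R1 → (0, 0, 12, 10)
pivot(2,2)=12: scale R2 → (0, 0, 1, 3)
  clear (0,2): R0 −= (5)R2 → (1, 0, 0, 5)
  clear (1,2): R1 −= (3)R2 → (0, 1, 0, 3)

rank = 3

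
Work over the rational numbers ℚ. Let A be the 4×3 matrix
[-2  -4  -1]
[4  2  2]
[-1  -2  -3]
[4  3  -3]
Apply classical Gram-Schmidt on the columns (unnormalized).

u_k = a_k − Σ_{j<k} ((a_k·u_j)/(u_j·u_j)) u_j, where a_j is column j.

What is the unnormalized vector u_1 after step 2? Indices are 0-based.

u_1 = (-88/37, -46/37, -44/37, -9/37)

Step 1: u_0 = a_0 = (-2, 4, -1, 4).
Step 2: u_1 = a_1 − (30/37)·u_0 = (-88/37, -46/37, -44/37, -9/37).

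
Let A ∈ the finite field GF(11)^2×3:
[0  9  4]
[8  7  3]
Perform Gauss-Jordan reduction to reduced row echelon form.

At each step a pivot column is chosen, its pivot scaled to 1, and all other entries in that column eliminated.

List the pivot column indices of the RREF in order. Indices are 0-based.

pivot columns: 0, 1

pivot(0,0): swap R0↔R1
pivot(0,0)=8: scale R0 → (1, 5, 10)
pivot(1,1)=9: scale R1 → (0, 1, 9)
  clear (0,1): R0 −= (5)R1 → (1, 0, 9)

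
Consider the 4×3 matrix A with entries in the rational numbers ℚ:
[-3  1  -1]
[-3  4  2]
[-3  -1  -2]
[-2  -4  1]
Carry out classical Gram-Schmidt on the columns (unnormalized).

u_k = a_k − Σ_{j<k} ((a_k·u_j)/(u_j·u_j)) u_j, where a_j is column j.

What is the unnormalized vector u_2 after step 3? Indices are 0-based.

u_2 = (-345/346, 267/173, -585/346, 297/173)

Step 1: u_0 = a_0 = (-3, -3, -3, -2).
Step 2: u_1 = a_1 − (-4/31)·u_0 = (19/31, 112/31, -43/31, -132/31).
Step 3: u_2 = a_2 − (1/31)·u_0 − (53/346)·u_1 = (-345/346, 267/173, -585/346, 297/173).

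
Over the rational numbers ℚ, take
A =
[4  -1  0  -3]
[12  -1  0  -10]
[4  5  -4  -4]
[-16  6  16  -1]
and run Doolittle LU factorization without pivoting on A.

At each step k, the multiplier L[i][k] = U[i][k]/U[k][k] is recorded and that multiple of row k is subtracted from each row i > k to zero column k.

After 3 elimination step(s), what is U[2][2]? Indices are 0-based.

Step 1: pivot at (0,0) is 4.
  row1 ← row1 − (3)·row0  ⇒  L[1][0]=3, U row1=(0, 2, 0, -1)
  row2 ← row2 − (1)·row0  ⇒  L[2][0]=1, U row2=(0, 6, -4, -1)
  row3 ← row3 − (-4)·row0  ⇒  L[3][0]=-4, U row3=(0, 2, 16, -13)
Step 2: pivot at (1,1) is 2.
  row2 ← row2 − (3)·row1  ⇒  L[2][1]=3, U row2=(0, 0, -4, 2)
  row3 ← row3 − (1)·row1  ⇒  L[3][1]=1, U row3=(0, 0, 16, -12)
Step 3: pivot at (2,2) is -4.
  row3 ← row3 − (-4)·row2  ⇒  L[3][2]=-4, U row3=(0, 0, 0, -4)

U[2][2] = -4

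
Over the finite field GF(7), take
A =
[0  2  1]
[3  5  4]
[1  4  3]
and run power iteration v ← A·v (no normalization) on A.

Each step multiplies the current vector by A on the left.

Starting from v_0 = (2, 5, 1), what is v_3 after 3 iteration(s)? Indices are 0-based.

v_0 = (2, 5, 1).
v_1 = A·v_0 = (4, 0, 4).
v_2 = A·v_1 = (4, 0, 2).
v_3 = A·v_2 = (2, 6, 3).

v_3 = (2, 6, 3)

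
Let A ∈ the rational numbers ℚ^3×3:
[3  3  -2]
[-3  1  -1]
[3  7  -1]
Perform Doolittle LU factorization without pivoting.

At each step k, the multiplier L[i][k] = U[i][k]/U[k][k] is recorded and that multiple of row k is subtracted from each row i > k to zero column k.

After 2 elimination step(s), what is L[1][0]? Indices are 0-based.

k=0: U[0][0]=3
  eliminate (1,0): mult=-1, new row 1: (0, 4, -3); set L[1][0]=-1
  eliminate (2,0): mult=1, new row 2: (0, 4, 1); set L[2][0]=1
k=1: U[1][1]=4
  eliminate (2,1): mult=1, new row 2: (0, 0, 4); set L[2][1]=1

L[1][0] = -1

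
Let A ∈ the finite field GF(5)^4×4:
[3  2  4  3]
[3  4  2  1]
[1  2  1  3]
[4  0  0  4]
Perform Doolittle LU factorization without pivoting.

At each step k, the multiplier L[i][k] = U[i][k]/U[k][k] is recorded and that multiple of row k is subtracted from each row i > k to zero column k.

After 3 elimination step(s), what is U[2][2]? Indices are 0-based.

[col 0] pivot 3
  R1 -= 1*R0 → (0, 2, 3, 3)  (L[1][0] := 1)
  R2 -= 2*R0 → (0, 3, 3, 2)  (L[2][0] := 2)
  R3 -= 3*R0 → (0, 4, 3, 0)  (L[3][0] := 3)
[col 1] pivot 2
  R2 -= 4*R1 → (0, 0, 1, 0)  (L[2][1] := 4)
  R3 -= 2*R1 → (0, 0, 2, 4)  (L[3][1] := 2)
[col 2] pivot 1
  R3 -= 2*R2 → (0, 0, 0, 4)  (L[3][2] := 2)

U[2][2] = 1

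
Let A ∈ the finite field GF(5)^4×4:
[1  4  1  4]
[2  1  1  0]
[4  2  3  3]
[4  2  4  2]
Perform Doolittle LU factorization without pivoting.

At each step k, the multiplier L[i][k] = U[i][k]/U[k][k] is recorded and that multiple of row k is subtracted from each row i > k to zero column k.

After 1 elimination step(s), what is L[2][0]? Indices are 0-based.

k=0: U[0][0]=1
  eliminate (1,0): mult=2, new row 1: (0, 3, 4, 2); set L[1][0]=2
  eliminate (2,0): mult=4, new row 2: (0, 1, 4, 2); set L[2][0]=4
  eliminate (3,0): mult=4, new row 3: (0, 1, 0, 1); set L[3][0]=4

L[2][0] = 4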